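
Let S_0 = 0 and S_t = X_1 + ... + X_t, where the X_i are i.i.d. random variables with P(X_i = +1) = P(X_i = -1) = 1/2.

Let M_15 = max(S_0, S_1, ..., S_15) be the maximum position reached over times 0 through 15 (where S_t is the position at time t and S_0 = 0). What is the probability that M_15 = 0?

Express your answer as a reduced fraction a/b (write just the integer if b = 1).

Let M_15 = max(S_0,...,S_15). Use the reflection principle: for j ≥ 1, #{paths with M_15 ≥ j} = #{S_15 ≥ j} + #{S_15 ≥ j+1}.
P(M_15 ≥ 0) = 1 since S_0 = 0, so #{M_15 ≥ 0} = 32768.
#{M_15 ≥ 1} = #{S_15 ≥ 1} + #{S_15 ≥ 2} = 16384 + 9949 = 26333.
#{M_15 = 0} = 32768 - 26333 = 6435.
P(M_15 = 0) = 6435/32768 = 6435/32768

Answer: 6435/32768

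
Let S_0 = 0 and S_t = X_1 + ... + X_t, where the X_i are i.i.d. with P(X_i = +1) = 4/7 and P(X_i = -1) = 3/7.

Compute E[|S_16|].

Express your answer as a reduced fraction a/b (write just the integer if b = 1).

Answer: 121073006132368/33232930569601

Derivation:
S_16 takes values m ≡ 0 (mod 2) with |m| ≤ 16; P(S_16=m) = C(16,(16+m)/2) · (4/7)^((16+m)/2) · (3/7)^((16-m)/2).
Distribution: P(S=-16)=43046721/33232930569601, P(S=-14)=918330048/33232930569601, P(S=-12)=9183300480/33232930569601, P(S=-10)=8162933760/4747561509943, P(S=-8)=35372712960/4747561509943, P(S=-6)=113192681472/4747561509943, P(S=-4)=276693221376/4747561509943, P(S=-2)=3689242951680/33232930569601, P(S=0)=5533864427520/33232930569601, P(S=2)=6558654136320/33232930569601, P(S=4)=874487218176/4747561509943, P(S=6)=635990704128/4747561509943, P(S=8)=353328168960/4747561509943, P(S=10)=144955146240/4747561509943, P(S=12)=289910292480/33232930569601, P(S=14)=51539607552/33232930569601, P(S=16)=4294967296/33232930569601
E[|S_16|] = Σ_m |m|·P(S_16=m) = 121073006132368/33232930569601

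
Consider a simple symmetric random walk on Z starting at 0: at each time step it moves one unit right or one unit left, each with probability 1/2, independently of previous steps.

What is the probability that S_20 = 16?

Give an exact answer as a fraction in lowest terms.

To reach position 16 after 20 steps: need 18 steps of +1 and 2 of -1.
Favorable paths: C(20,18) = 190
Total paths: 2^20 = 1048576
P = 190/1048576 = 95/524288

Answer: 95/524288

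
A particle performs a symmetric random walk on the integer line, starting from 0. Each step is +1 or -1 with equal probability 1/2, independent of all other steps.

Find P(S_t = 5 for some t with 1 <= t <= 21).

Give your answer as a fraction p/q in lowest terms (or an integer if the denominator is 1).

Answer: 300185/1048576

Derivation:
Count via complement. Let g(t,s) = #length-t paths at position s with S_1..S_t all ≠ 5.
g(t,s) = g(t-1,s-1) + g(t-1,s+1) for s ≠ 5; g(t,5) = 0.
t=0: g(0,0)=1
t=1: g(1,-1)=1 g(1,1)=1
t=2: g(2,-2)=1 g(2,0)=2 g(2,2)=1
t=3: g(3,-3)=1 g(3,-1)=3 g(3,1)=3 g(3,3)=1
t=4: g(4,-4)=1 g(4,-2)=4 g(4,0)=6 g(4,2)=4 g(4,4)=1
t=5: g(5,-5)=1 g(5,-3)=5 g(5,-1)=10 g(5,1)=10 g(5,3)=5
t=6: g(6,-6)=1 g(6,-4)=6 g(6,-2)=15 g(6,0)=20 g(6,2)=15 g(6,4)=5
t=7: g(7,-7)=1 g(7,-5)=7 g(7,-3)=21 g(7,-1)=35 g(7,1)=35 g(7,3)=20
t=8: g(8,-8)=1 g(8,-6)=8 g(8,-4)=28 g(8,-2)=56 g(8,0)=70 g(8,2)=55 g(8,4)=20
t=9: g(9,-9)=1 g(9,-7)=9 g(9,-5)=36 g(9,-3)=84 g(9,-1)=126 g(9,1)=125 g(9,3)=75
t=10: g(10,-10)=1 g(10,-8)=10 g(10,-6)=45 g(10,-4)=120 g(10,-2)=210 g(10,0)=251 g(10,2)=200 g(10,4)=75
t=11: g(11,-11)=1 g(11,-9)=11 g(11,-7)=55 g(11,-5)=165 g(11,-3)=330 g(11,-1)=461 g(11,1)=451 g(11,3)=275
t=12: g(12,-12)=1 g(12,-10)=12 g(12,-8)=66 g(12,-6)=220 g(12,-4)=495 g(12,-2)=791 g(12,0)=912 g(12,2)=726 g(12,4)=275
t=13: g(13,-13)=1 g(13,-11)=13 g(13,-9)=78 g(13,-7)=286 g(13,-5)=715 g(13,-3)=1286 g(13,-1)=1703 g(13,1)=1638 g(13,3)=1001
t=14: g(14,-14)=1 g(14,-12)=14 g(14,-10)=91 g(14,-8)=364 g(14,-6)=1001 g(14,-4)=2001 g(14,-2)=2989 g(14,0)=3341 g(14,2)=2639 g(14,4)=1001
t=15: g(15,-15)=1 g(15,-13)=15 g(15,-11)=105 g(15,-9)=455 g(15,-7)=1365 g(15,-5)=3002 g(15,-3)=4990 g(15,-1)=6330 g(15,1)=5980 g(15,3)=3640
t=16: g(16,-16)=1 g(16,-14)=16 g(16,-12)=120 g(16,-10)=560 g(16,-8)=1820 g(16,-6)=4367 g(16,-4)=7992 g(16,-2)=11320 g(16,0)=12310 g(16,2)=9620 g(16,4)=3640
t=17: g(17,-17)=1 g(17,-15)=17 g(17,-13)=136 g(17,-11)=680 g(17,-9)=2380 g(17,-7)=6187 g(17,-5)=12359 g(17,-3)=19312 g(17,-1)=23630 g(17,1)=21930 g(17,3)=13260
t=18: g(18,-18)=1 g(18,-16)=18 g(18,-14)=153 g(18,-12)=816 g(18,-10)=3060 g(18,-8)=8567 g(18,-6)=18546 g(18,-4)=31671 g(18,-2)=42942 g(18,0)=45560 g(18,2)=35190 g(18,4)=13260
t=19: g(19,-19)=1 g(19,-17)=19 g(19,-15)=171 g(19,-13)=969 g(19,-11)=3876 g(19,-9)=11627 g(19,-7)=27113 g(19,-5)=50217 g(19,-3)=74613 g(19,-1)=88502 g(19,1)=80750 g(19,3)=48450
t=20: g(20,-20)=1 g(20,-18)=20 g(20,-16)=190 g(20,-14)=1140 g(20,-12)=4845 g(20,-10)=15503 g(20,-8)=38740 g(20,-6)=77330 g(20,-4)=124830 g(20,-2)=163115 g(20,0)=169252 g(20,2)=129200 g(20,4)=48450
t=21: g(21,-21)=1 g(21,-19)=21 g(21,-17)=210 g(21,-15)=1330 g(21,-13)=5985 g(21,-11)=20348 g(21,-9)=54243 g(21,-7)=116070 g(21,-5)=202160 g(21,-3)=287945 g(21,-1)=332367 g(21,1)=298452 g(21,3)=177650
Paths never hitting 5: Σ_s g(21,s) = 1496782
Paths hitting 5: 2^21 - 1496782 = 600370
P = 600370/2097152 = 300185/1048576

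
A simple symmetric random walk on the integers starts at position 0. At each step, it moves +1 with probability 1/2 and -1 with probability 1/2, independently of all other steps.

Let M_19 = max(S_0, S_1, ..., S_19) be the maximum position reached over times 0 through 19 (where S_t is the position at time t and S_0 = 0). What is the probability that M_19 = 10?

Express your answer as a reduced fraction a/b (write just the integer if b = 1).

Answer: 969/131072

Derivation:
Let M_19 = max(S_0,...,S_19). Use the reflection principle: for j ≥ 1, #{paths with M_19 ≥ j} = #{S_19 ≥ j} + #{S_19 ≥ j+1}.
By reflection, #{M_19 ≥ 10} = #{S_19 ≥ 10} + #{S_19 ≥ 11} = 5036 + 5036 = 10072.
#{M_19 ≥ 11} = #{S_19 ≥ 11} + #{S_19 ≥ 12} = 5036 + 1160 = 6196.
#{M_19 = 10} = 10072 - 6196 = 3876.
P(M_19 = 10) = 3876/524288 = 969/131072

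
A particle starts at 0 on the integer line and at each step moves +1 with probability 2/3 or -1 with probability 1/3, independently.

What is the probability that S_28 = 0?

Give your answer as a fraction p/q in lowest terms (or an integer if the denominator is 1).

Answer: 24343347200/847288609443

Derivation:
To be at 0 after 28 steps: need exactly 14 steps of +1 and 14 of -1.
Number of such sequences: C(28,14) = 40116600
Each has probability (2/3)^14 · (1/3)^14 = 16384/22876792454961
P = 40116600 · 16384/22876792454961 = 24343347200/847288609443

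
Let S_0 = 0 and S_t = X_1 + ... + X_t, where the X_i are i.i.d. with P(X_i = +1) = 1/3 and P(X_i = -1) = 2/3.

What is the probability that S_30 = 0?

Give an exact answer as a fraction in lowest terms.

Answer: 564765655040/22876792454961

Derivation:
To be at 0 after 30 steps: need exactly 15 steps of +1 and 15 of -1.
Number of such sequences: C(30,15) = 155117520
Each has probability (1/3)^15 · (2/3)^15 = 32768/205891132094649
P = 155117520 · 32768/205891132094649 = 564765655040/22876792454961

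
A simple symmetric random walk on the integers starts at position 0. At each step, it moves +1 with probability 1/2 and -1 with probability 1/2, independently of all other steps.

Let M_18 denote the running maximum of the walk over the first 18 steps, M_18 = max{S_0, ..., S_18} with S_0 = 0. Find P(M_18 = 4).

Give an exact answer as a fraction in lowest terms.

Let M_18 = max(S_0,...,S_18). Use the reflection principle: for j ≥ 1, #{paths with M_18 ≥ j} = #{S_18 ≥ j} + #{S_18 ≥ j+1}.
By reflection, #{M_18 ≥ 4} = #{S_18 ≥ 4} + #{S_18 ≥ 5} = 63004 + 31180 = 94184.
#{M_18 ≥ 5} = #{S_18 ≥ 5} + #{S_18 ≥ 6} = 31180 + 31180 = 62360.
#{M_18 = 4} = 94184 - 62360 = 31824.
P(M_18 = 4) = 31824/262144 = 1989/16384

Answer: 1989/16384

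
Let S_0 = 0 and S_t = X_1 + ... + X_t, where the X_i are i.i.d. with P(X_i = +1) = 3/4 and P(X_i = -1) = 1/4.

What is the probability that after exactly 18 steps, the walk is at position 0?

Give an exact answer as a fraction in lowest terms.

To be at 0 after 18 steps: need exactly 9 steps of +1 and 9 of -1.
Number of such sequences: C(18,9) = 48620
Each has probability (3/4)^9 · (1/4)^9 = 19683/68719476736
P = 48620 · 19683/68719476736 = 239246865/17179869184

Answer: 239246865/17179869184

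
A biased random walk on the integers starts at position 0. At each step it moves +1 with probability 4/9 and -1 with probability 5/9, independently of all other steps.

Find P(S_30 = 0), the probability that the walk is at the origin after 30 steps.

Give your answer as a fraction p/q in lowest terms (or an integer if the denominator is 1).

Answer: 564765655040000000000000000/4710128697246244834921603689

Derivation:
To be at 0 after 30 steps: need exactly 15 steps of +1 and 15 of -1.
Number of such sequences: C(30,15) = 155117520
Each has probability (4/9)^15 · (5/9)^15 = 32768000000000000000/42391158275216203514294433201
P = 155117520 · 32768000000000000000/42391158275216203514294433201 = 564765655040000000000000000/4710128697246244834921603689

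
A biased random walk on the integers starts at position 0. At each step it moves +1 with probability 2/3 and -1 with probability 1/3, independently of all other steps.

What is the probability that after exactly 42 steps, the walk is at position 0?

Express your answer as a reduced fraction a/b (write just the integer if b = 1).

Answer: 376269525965864960/36472996377170786403

Derivation:
To be at 0 after 42 steps: need exactly 21 steps of +1 and 21 of -1.
Number of such sequences: C(42,21) = 538257874440
Each has probability (2/3)^21 · (1/3)^21 = 2097152/109418989131512359209
P = 538257874440 · 2097152/109418989131512359209 = 376269525965864960/36472996377170786403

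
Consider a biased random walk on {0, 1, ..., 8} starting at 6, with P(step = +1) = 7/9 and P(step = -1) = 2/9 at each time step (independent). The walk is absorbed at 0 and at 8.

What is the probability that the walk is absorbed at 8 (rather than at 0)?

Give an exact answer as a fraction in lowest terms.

Biased walk: p = 7/9, q = 2/9, r = q/p = 2/7
Gambler's ruin: P(hit 8 before 0 | start at 6) = (1 - r^a)/(1 - r^N)
r^6 = 64/117649; r^8 = 256/5764801
P = (1 - 64/117649) / (1 - 256/5764801) = 117585/117649 / 5764545/5764801 = 128037/128101

Answer: 128037/128101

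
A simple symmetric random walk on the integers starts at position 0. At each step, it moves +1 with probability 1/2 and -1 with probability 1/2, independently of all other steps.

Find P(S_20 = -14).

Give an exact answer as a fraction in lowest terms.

Answer: 285/262144

Derivation:
To reach position -14 after 20 steps: need 3 steps of +1 and 17 of -1.
Favorable paths: C(20,3) = 1140
Total paths: 2^20 = 1048576
P = 1140/1048576 = 285/262144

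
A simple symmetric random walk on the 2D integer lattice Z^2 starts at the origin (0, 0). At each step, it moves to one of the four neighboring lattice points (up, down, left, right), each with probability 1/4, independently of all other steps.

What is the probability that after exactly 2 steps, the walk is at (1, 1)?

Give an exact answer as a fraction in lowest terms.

Answer: 1/8

Derivation:
Let h be the number of horizontal steps (so 2-h are vertical). To end at (1,1) need (h+1)/2 right-steps and ((2-h)+1)/2 up-steps.
Sum over h with 1 ≤ h ≤ 1, h ≡ 1 (mod 2), 2-h ≡ 1 (mod 2):
h=1: C(2,1)·C(1,1)·C(1,1) = 2·1·1 = 2
Total favorable: 2
Total paths: 4^2 = 16
P = 2/16 = 1/8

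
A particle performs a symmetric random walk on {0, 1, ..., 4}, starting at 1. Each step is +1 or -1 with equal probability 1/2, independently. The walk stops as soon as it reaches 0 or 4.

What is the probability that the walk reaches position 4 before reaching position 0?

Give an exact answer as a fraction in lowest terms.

Symmetric walk (p = 1/2): the harmonic-function argument gives P(hit 4 before 0 | start at 1) = a/N.
P = 1/4 = 1/4

Answer: 1/4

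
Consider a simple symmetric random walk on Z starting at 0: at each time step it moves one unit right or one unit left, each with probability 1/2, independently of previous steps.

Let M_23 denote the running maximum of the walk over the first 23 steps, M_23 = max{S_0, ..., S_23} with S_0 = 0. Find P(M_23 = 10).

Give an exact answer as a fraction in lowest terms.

Answer: 100947/8388608

Derivation:
Let M_23 = max(S_0,...,S_23). Use the reflection principle: for j ≥ 1, #{paths with M_23 ≥ j} = #{S_23 ≥ j} + #{S_23 ≥ j+1}.
By reflection, #{M_23 ≥ 10} = #{S_23 ≥ 10} + #{S_23 ≥ 11} = 145499 + 145499 = 290998.
#{M_23 ≥ 11} = #{S_23 ≥ 11} + #{S_23 ≥ 12} = 145499 + 44552 = 190051.
#{M_23 = 10} = 290998 - 190051 = 100947.
P(M_23 = 10) = 100947/8388608 = 100947/8388608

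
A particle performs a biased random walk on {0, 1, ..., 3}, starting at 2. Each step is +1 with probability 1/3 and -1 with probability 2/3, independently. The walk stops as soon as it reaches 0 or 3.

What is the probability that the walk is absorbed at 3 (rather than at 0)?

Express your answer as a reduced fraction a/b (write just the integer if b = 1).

Biased walk: p = 1/3, q = 2/3, r = q/p = 2
Gambler's ruin: P(hit 3 before 0 | start at 2) = (1 - r^a)/(1 - r^N)
r^2 = 4; r^3 = 8
P = (1 - 4) / (1 - 8) = -3 / -7 = 3/7

Answer: 3/7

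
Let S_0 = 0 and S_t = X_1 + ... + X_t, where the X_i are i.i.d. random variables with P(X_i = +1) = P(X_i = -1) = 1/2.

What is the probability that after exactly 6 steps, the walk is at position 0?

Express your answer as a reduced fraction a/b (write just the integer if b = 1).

Answer: 5/16

Derivation:
To return to 0 after 6 steps: need exactly 3 steps of +1 and 3 of -1.
Favorable paths: C(6,3) = 20
Total paths: 2^6 = 64
P = 20/64 = 5/16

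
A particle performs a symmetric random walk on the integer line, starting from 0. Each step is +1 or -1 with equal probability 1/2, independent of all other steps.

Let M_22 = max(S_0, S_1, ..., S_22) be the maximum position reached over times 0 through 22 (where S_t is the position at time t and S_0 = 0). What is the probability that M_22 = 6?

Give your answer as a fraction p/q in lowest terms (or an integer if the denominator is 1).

Answer: 159885/2097152

Derivation:
Let M_22 = max(S_0,...,S_22). Use the reflection principle: for j ≥ 1, #{paths with M_22 ≥ j} = #{S_22 ≥ j} + #{S_22 ≥ j+1}.
By reflection, #{M_22 ≥ 6} = #{S_22 ≥ 6} + #{S_22 ≥ 7} = 600370 + 280600 = 880970.
#{M_22 ≥ 7} = #{S_22 ≥ 7} + #{S_22 ≥ 8} = 280600 + 280600 = 561200.
#{M_22 = 6} = 880970 - 561200 = 319770.
P(M_22 = 6) = 319770/4194304 = 159885/2097152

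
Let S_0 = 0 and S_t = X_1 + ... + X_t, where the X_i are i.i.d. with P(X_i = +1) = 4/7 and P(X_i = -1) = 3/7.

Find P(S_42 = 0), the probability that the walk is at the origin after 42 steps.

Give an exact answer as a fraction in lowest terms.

To be at 0 after 42 steps: need exactly 21 steps of +1 and 21 of -1.
Number of such sequences: C(42,21) = 538257874440
Each has probability (4/7)^21 · (3/7)^21 = 46005119909369701466112/311973482284542371301330321821976049
P = 538257874440 · 46005119909369701466112/311973482284542371301330321821976049 = 24762618055774660951286796810977280/311973482284542371301330321821976049

Answer: 24762618055774660951286796810977280/311973482284542371301330321821976049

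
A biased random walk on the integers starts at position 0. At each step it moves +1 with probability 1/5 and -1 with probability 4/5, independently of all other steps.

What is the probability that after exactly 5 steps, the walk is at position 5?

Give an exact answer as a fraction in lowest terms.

Answer: 1/3125

Derivation:
To reach position 5 after 5 steps: need 5 steps of +1 and 0 steps of -1.
Number of such sequences: C(5,5) = 1
Each has probability (1/5)^5 · (4/5)^0 = 1/3125
P = 1 · 1/3125 = 1/3125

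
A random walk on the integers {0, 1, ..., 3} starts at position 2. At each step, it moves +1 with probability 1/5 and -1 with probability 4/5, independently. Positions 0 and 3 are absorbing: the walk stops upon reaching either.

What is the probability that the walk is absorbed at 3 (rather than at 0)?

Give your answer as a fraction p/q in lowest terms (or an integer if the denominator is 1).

Biased walk: p = 1/5, q = 4/5, r = q/p = 4
Gambler's ruin: P(hit 3 before 0 | start at 2) = (1 - r^a)/(1 - r^N)
r^2 = 16; r^3 = 64
P = (1 - 16) / (1 - 64) = -15 / -63 = 5/21

Answer: 5/21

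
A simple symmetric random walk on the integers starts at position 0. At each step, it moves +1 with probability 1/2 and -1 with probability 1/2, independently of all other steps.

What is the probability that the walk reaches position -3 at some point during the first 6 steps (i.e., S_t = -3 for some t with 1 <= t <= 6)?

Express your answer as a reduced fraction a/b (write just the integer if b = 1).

Answer: 7/32

Derivation:
Count via complement. Let g(t,s) = #length-t paths at position s with S_1..S_t all ≠ -3.
g(t,s) = g(t-1,s-1) + g(t-1,s+1) for s ≠ -3; g(t,-3) = 0.
t=0: g(0,0)=1
t=1: g(1,-1)=1 g(1,1)=1
t=2: g(2,-2)=1 g(2,0)=2 g(2,2)=1
t=3: g(3,-1)=3 g(3,1)=3 g(3,3)=1
t=4: g(4,-2)=3 g(4,0)=6 g(4,2)=4 g(4,4)=1
t=5: g(5,-1)=9 g(5,1)=10 g(5,3)=5 g(5,5)=1
t=6: g(6,-2)=9 g(6,0)=19 g(6,2)=15 g(6,4)=6 g(6,6)=1
Paths never hitting -3: Σ_s g(6,s) = 50
Paths hitting -3: 2^6 - 50 = 14
P = 14/64 = 7/32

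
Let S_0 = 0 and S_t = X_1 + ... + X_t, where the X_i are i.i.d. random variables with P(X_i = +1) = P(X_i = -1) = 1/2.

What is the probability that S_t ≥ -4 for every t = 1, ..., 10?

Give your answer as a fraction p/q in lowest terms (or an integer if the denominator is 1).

Answer: 57/64

Derivation:
Let f(t,s) = #length-t paths at position s with S_1..S_t all ≥ -4.
f(t,s) = f(t-1,s-1) + f(t-1,s+1) for s ≥ -4; f(t,s) = 0 for s < -4.
t=0: f(0,0)=1
t=1: f(1,-1)=1 f(1,1)=1
t=2: f(2,-2)=1 f(2,0)=2 f(2,2)=1
t=3: f(3,-3)=1 f(3,-1)=3 f(3,1)=3 f(3,3)=1
t=4: f(4,-4)=1 f(4,-2)=4 f(4,0)=6 f(4,2)=4 f(4,4)=1
t=5: f(5,-3)=5 f(5,-1)=10 f(5,1)=10 f(5,3)=5 f(5,5)=1
t=6: f(6,-4)=5 f(6,-2)=15 f(6,0)=20 f(6,2)=15 f(6,4)=6 f(6,6)=1
t=7: f(7,-3)=20 f(7,-1)=35 f(7,1)=35 f(7,3)=21 f(7,5)=7 f(7,7)=1
t=8: f(8,-4)=20 f(8,-2)=55 f(8,0)=70 f(8,2)=56 f(8,4)=28 f(8,6)=8 f(8,8)=1
t=9: f(9,-3)=75 f(9,-1)=125 f(9,1)=126 f(9,3)=84 f(9,5)=36 f(9,7)=9 f(9,9)=1
t=10: f(10,-4)=75 f(10,-2)=200 f(10,0)=251 f(10,2)=210 f(10,4)=120 f(10,6)=45 f(10,8)=10 f(10,10)=1
Σ_s f(10,s) = 912
P = 912/1024 = 57/64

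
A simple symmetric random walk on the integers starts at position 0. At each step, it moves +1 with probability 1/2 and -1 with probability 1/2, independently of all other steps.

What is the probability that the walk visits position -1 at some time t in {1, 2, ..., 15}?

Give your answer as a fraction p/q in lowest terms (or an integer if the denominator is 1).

Count via complement. Let g(t,s) = #length-t paths at position s with S_1..S_t all ≠ -1.
g(t,s) = g(t-1,s-1) + g(t-1,s+1) for s ≠ -1; g(t,-1) = 0.
t=0: g(0,0)=1
t=1: g(1,1)=1
t=2: g(2,0)=1 g(2,2)=1
t=3: g(3,1)=2 g(3,3)=1
t=4: g(4,0)=2 g(4,2)=3 g(4,4)=1
t=5: g(5,1)=5 g(5,3)=4 g(5,5)=1
t=6: g(6,0)=5 g(6,2)=9 g(6,4)=5 g(6,6)=1
t=7: g(7,1)=14 g(7,3)=14 g(7,5)=6 g(7,7)=1
t=8: g(8,0)=14 g(8,2)=28 g(8,4)=20 g(8,6)=7 g(8,8)=1
t=9: g(9,1)=42 g(9,3)=48 g(9,5)=27 g(9,7)=8 g(9,9)=1
t=10: g(10,0)=42 g(10,2)=90 g(10,4)=75 g(10,6)=35 g(10,8)=9 g(10,10)=1
t=11: g(11,1)=132 g(11,3)=165 g(11,5)=110 g(11,7)=44 g(11,9)=10 g(11,11)=1
t=12: g(12,0)=132 g(12,2)=297 g(12,4)=275 g(12,6)=154 g(12,8)=54 g(12,10)=11 g(12,12)=1
t=13: g(13,1)=429 g(13,3)=572 g(13,5)=429 g(13,7)=208 g(13,9)=65 g(13,11)=12 g(13,13)=1
t=14: g(14,0)=429 g(14,2)=1001 g(14,4)=1001 g(14,6)=637 g(14,8)=273 g(14,10)=77 g(14,12)=13 g(14,14)=1
t=15: g(15,1)=1430 g(15,3)=2002 g(15,5)=1638 g(15,7)=910 g(15,9)=350 g(15,11)=90 g(15,13)=14 g(15,15)=1
Paths never hitting -1: Σ_s g(15,s) = 6435
Paths hitting -1: 2^15 - 6435 = 26333
P = 26333/32768 = 26333/32768

Answer: 26333/32768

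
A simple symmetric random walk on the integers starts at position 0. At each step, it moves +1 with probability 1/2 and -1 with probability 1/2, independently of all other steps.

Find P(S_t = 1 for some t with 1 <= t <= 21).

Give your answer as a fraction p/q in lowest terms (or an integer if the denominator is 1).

Count via complement. Let g(t,s) = #length-t paths at position s with S_1..S_t all ≠ 1.
g(t,s) = g(t-1,s-1) + g(t-1,s+1) for s ≠ 1; g(t,1) = 0.
t=0: g(0,0)=1
t=1: g(1,-1)=1
t=2: g(2,-2)=1 g(2,0)=1
t=3: g(3,-3)=1 g(3,-1)=2
t=4: g(4,-4)=1 g(4,-2)=3 g(4,0)=2
t=5: g(5,-5)=1 g(5,-3)=4 g(5,-1)=5
t=6: g(6,-6)=1 g(6,-4)=5 g(6,-2)=9 g(6,0)=5
t=7: g(7,-7)=1 g(7,-5)=6 g(7,-3)=14 g(7,-1)=14
t=8: g(8,-8)=1 g(8,-6)=7 g(8,-4)=20 g(8,-2)=28 g(8,0)=14
t=9: g(9,-9)=1 g(9,-7)=8 g(9,-5)=27 g(9,-3)=48 g(9,-1)=42
t=10: g(10,-10)=1 g(10,-8)=9 g(10,-6)=35 g(10,-4)=75 g(10,-2)=90 g(10,0)=42
t=11: g(11,-11)=1 g(11,-9)=10 g(11,-7)=44 g(11,-5)=110 g(11,-3)=165 g(11,-1)=132
t=12: g(12,-12)=1 g(12,-10)=11 g(12,-8)=54 g(12,-6)=154 g(12,-4)=275 g(12,-2)=297 g(12,0)=132
t=13: g(13,-13)=1 g(13,-11)=12 g(13,-9)=65 g(13,-7)=208 g(13,-5)=429 g(13,-3)=572 g(13,-1)=429
t=14: g(14,-14)=1 g(14,-12)=13 g(14,-10)=77 g(14,-8)=273 g(14,-6)=637 g(14,-4)=1001 g(14,-2)=1001 g(14,0)=429
t=15: g(15,-15)=1 g(15,-13)=14 g(15,-11)=90 g(15,-9)=350 g(15,-7)=910 g(15,-5)=1638 g(15,-3)=2002 g(15,-1)=1430
t=16: g(16,-16)=1 g(16,-14)=15 g(16,-12)=104 g(16,-10)=440 g(16,-8)=1260 g(16,-6)=2548 g(16,-4)=3640 g(16,-2)=3432 g(16,0)=1430
t=17: g(17,-17)=1 g(17,-15)=16 g(17,-13)=119 g(17,-11)=544 g(17,-9)=1700 g(17,-7)=3808 g(17,-5)=6188 g(17,-3)=7072 g(17,-1)=4862
t=18: g(18,-18)=1 g(18,-16)=17 g(18,-14)=135 g(18,-12)=663 g(18,-10)=2244 g(18,-8)=5508 g(18,-6)=9996 g(18,-4)=13260 g(18,-2)=11934 g(18,0)=4862
t=19: g(19,-19)=1 g(19,-17)=18 g(19,-15)=152 g(19,-13)=798 g(19,-11)=2907 g(19,-9)=7752 g(19,-7)=15504 g(19,-5)=23256 g(19,-3)=25194 g(19,-1)=16796
t=20: g(20,-20)=1 g(20,-18)=19 g(20,-16)=170 g(20,-14)=950 g(20,-12)=3705 g(20,-10)=10659 g(20,-8)=23256 g(20,-6)=38760 g(20,-4)=48450 g(20,-2)=41990 g(20,0)=16796
t=21: g(21,-21)=1 g(21,-19)=20 g(21,-17)=189 g(21,-15)=1120 g(21,-13)=4655 g(21,-11)=14364 g(21,-9)=33915 g(21,-7)=62016 g(21,-5)=87210 g(21,-3)=90440 g(21,-1)=58786
Paths never hitting 1: Σ_s g(21,s) = 352716
Paths hitting 1: 2^21 - 352716 = 1744436
P = 1744436/2097152 = 436109/524288

Answer: 436109/524288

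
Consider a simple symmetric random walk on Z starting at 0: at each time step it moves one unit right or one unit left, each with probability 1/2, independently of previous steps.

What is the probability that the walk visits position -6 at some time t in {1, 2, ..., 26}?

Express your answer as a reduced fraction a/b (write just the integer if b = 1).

Count via complement. Let g(t,s) = #length-t paths at position s with S_1..S_t all ≠ -6.
g(t,s) = g(t-1,s-1) + g(t-1,s+1) for s ≠ -6; g(t,-6) = 0.
t=0: g(0,0)=1
t=1: g(1,-1)=1 g(1,1)=1
t=2: g(2,-2)=1 g(2,0)=2 g(2,2)=1
t=3: g(3,-3)=1 g(3,-1)=3 g(3,1)=3 g(3,3)=1
t=4: g(4,-4)=1 g(4,-2)=4 g(4,0)=6 g(4,2)=4 g(4,4)=1
t=5: g(5,-5)=1 g(5,-3)=5 g(5,-1)=10 g(5,1)=10 g(5,3)=5 g(5,5)=1
t=6: g(6,-4)=6 g(6,-2)=15 g(6,0)=20 g(6,2)=15 g(6,4)=6 g(6,6)=1
t=7: g(7,-5)=6 g(7,-3)=21 g(7,-1)=35 g(7,1)=35 g(7,3)=21 g(7,5)=7 g(7,7)=1
t=8: g(8,-4)=27 g(8,-2)=56 g(8,0)=70 g(8,2)=56 g(8,4)=28 g(8,6)=8 g(8,8)=1
t=9: g(9,-5)=27 g(9,-3)=83 g(9,-1)=126 g(9,1)=126 g(9,3)=84 g(9,5)=36 g(9,7)=9 g(9,9)=1
t=10: g(10,-4)=110 g(10,-2)=209 g(10,0)=252 g(10,2)=210 g(10,4)=120 g(10,6)=45 g(10,8)=10 g(10,10)=1
t=11: g(11,-5)=110 g(11,-3)=319 g(11,-1)=461 g(11,1)=462 g(11,3)=330 g(11,5)=165 g(11,7)=55 g(11,9)=11 g(11,11)=1
t=12: g(12,-4)=429 g(12,-2)=780 g(12,0)=923 g(12,2)=792 g(12,4)=495 g(12,6)=220 g(12,8)=66 g(12,10)=12 g(12,12)=1
t=13: g(13,-5)=429 g(13,-3)=1209 g(13,-1)=1703 g(13,1)=1715 g(13,3)=1287 g(13,5)=715 g(13,7)=286 g(13,9)=78 g(13,11)=13 g(13,13)=1
t=14: g(14,-4)=1638 g(14,-2)=2912 g(14,0)=3418 g(14,2)=3002 g(14,4)=2002 g(14,6)=1001 g(14,8)=364 g(14,10)=91 g(14,12)=14 g(14,14)=1
t=15: g(15,-5)=1638 g(15,-3)=4550 g(15,-1)=6330 g(15,1)=6420 g(15,3)=5004 g(15,5)=3003 g(15,7)=1365 g(15,9)=455 g(15,11)=105 g(15,13)=15 g(15,15)=1
t=16: g(16,-4)=6188 g(16,-2)=10880 g(16,0)=12750 g(16,2)=11424 g(16,4)=8007 g(16,6)=4368 g(16,8)=1820 g(16,10)=560 g(16,12)=120 g(16,14)=16 g(16,16)=1
t=17: g(17,-5)=6188 g(17,-3)=17068 g(17,-1)=23630 g(17,1)=24174 g(17,3)=19431 g(17,5)=12375 g(17,7)=6188 g(17,9)=2380 g(17,11)=680 g(17,13)=136 g(17,15)=17 g(17,17)=1
t=18: g(18,-4)=23256 g(18,-2)=40698 g(18,0)=47804 g(18,2)=43605 g(18,4)=31806 g(18,6)=18563 g(18,8)=8568 g(18,10)=3060 g(18,12)=816 g(18,14)=153 g(18,16)=18 g(18,18)=1
t=19: g(19,-5)=23256 g(19,-3)=63954 g(19,-1)=88502 g(19,1)=91409 g(19,3)=75411 g(19,5)=50369 g(19,7)=27131 g(19,9)=11628 g(19,11)=3876 g(19,13)=969 g(19,15)=171 g(19,17)=19 g(19,19)=1
t=20: g(20,-4)=87210 g(20,-2)=152456 g(20,0)=179911 g(20,2)=166820 g(20,4)=125780 g(20,6)=77500 g(20,8)=38759 g(20,10)=15504 g(20,12)=4845 g(20,14)=1140 g(20,16)=190 g(20,18)=20 g(20,20)=1
t=21: g(21,-5)=87210 g(21,-3)=239666 g(21,-1)=332367 g(21,1)=346731 g(21,3)=292600 g(21,5)=203280 g(21,7)=116259 g(21,9)=54263 g(21,11)=20349 g(21,13)=5985 g(21,15)=1330 g(21,17)=210 g(21,19)=21 g(21,21)=1
t=22: g(22,-4)=326876 g(22,-2)=572033 g(22,0)=679098 g(22,2)=639331 g(22,4)=495880 g(22,6)=319539 g(22,8)=170522 g(22,10)=74612 g(22,12)=26334 g(22,14)=7315 g(22,16)=1540 g(22,18)=231 g(22,20)=22 g(22,22)=1
t=23: g(23,-5)=326876 g(23,-3)=898909 g(23,-1)=1251131 g(23,1)=1318429 g(23,3)=1135211 g(23,5)=815419 g(23,7)=490061 g(23,9)=245134 g(23,11)=100946 g(23,13)=33649 g(23,15)=8855 g(23,17)=1771 g(23,19)=253 g(23,21)=23 g(23,23)=1
t=24: g(24,-4)=1225785 g(24,-2)=2150040 g(24,0)=2569560 g(24,2)=2453640 g(24,4)=1950630 g(24,6)=1305480 g(24,8)=735195 g(24,10)=346080 g(24,12)=134595 g(24,14)=42504 g(24,16)=10626 g(24,18)=2024 g(24,20)=276 g(24,22)=24 g(24,24)=1
t=25: g(25,-5)=1225785 g(25,-3)=3375825 g(25,-1)=4719600 g(25,1)=5023200 g(25,3)=4404270 g(25,5)=3256110 g(25,7)=2040675 g(25,9)=1081275 g(25,11)=480675 g(25,13)=177099 g(25,15)=53130 g(25,17)=12650 g(25,19)=2300 g(25,21)=300 g(25,23)=25 g(25,25)=1
t=26: g(26,-4)=4601610 g(26,-2)=8095425 g(26,0)=9742800 g(26,2)=9427470 g(26,4)=7660380 g(26,6)=5296785 g(26,8)=3121950 g(26,10)=1561950 g(26,12)=657774 g(26,14)=230229 g(26,16)=65780 g(26,18)=14950 g(26,20)=2600 g(26,22)=325 g(26,24)=26 g(26,26)=1
Paths never hitting -6: Σ_s g(26,s) = 50480055
Paths hitting -6: 2^26 - 50480055 = 16628809
P = 16628809/67108864 = 16628809/67108864

Answer: 16628809/67108864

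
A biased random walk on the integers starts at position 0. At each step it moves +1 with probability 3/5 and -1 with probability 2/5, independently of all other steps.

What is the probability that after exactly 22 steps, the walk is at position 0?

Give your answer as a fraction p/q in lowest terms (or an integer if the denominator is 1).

Answer: 255928652808192/2384185791015625

Derivation:
To be at 0 after 22 steps: need exactly 11 steps of +1 and 11 of -1.
Number of such sequences: C(22,11) = 705432
Each has probability (3/5)^11 · (2/5)^11 = 362797056/2384185791015625
P = 705432 · 362797056/2384185791015625 = 255928652808192/2384185791015625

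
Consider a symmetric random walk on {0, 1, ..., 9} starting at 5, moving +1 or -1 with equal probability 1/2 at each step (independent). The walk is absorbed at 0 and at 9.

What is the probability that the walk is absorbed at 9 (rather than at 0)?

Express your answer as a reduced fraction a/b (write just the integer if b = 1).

Answer: 5/9

Derivation:
Symmetric walk (p = 1/2): the harmonic-function argument gives P(hit 9 before 0 | start at 5) = a/N.
P = 5/9 = 5/9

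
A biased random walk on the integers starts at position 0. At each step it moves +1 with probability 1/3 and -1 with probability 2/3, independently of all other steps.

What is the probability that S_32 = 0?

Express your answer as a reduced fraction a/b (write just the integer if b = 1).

Answer: 4376933826560/205891132094649

Derivation:
To be at 0 after 32 steps: need exactly 16 steps of +1 and 16 of -1.
Number of such sequences: C(32,16) = 601080390
Each has probability (1/3)^16 · (2/3)^16 = 65536/1853020188851841
P = 601080390 · 65536/1853020188851841 = 4376933826560/205891132094649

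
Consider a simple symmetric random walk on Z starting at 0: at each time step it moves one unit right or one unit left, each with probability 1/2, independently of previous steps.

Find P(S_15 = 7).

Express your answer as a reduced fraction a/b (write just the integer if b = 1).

To reach position 7 after 15 steps: need 11 steps of +1 and 4 of -1.
Favorable paths: C(15,11) = 1365
Total paths: 2^15 = 32768
P = 1365/32768 = 1365/32768

Answer: 1365/32768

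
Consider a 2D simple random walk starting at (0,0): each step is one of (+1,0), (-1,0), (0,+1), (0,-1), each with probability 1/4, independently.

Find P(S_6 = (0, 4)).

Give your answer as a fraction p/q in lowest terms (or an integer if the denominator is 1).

Let h be the number of horizontal steps (so 6-h are vertical). To end at (0,4) need (h+0)/2 right-steps and ((6-h)+4)/2 up-steps.
Sum over h with 0 ≤ h ≤ 2, h ≡ 0 (mod 2), 6-h ≡ 0 (mod 2):
h=0: C(6,0)·C(0,0)·C(6,5) = 1·1·6 = 6
h=2: C(6,2)·C(2,1)·C(4,4) = 15·2·1 = 30
Total favorable: 36
Total paths: 4^6 = 4096
P = 36/4096 = 9/1024

Answer: 9/1024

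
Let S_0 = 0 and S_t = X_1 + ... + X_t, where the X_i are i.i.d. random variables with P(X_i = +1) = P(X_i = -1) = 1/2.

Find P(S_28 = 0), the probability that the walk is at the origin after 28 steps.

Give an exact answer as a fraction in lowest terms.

To return to 0 after 28 steps: need exactly 14 steps of +1 and 14 of -1.
Favorable paths: C(28,14) = 40116600
Total paths: 2^28 = 268435456
P = 40116600/268435456 = 5014575/33554432

Answer: 5014575/33554432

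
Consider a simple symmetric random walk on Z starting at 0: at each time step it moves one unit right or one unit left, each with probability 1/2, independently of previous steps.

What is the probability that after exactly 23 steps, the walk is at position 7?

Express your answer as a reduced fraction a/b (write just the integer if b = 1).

To reach position 7 after 23 steps: need 15 steps of +1 and 8 of -1.
Favorable paths: C(23,15) = 490314
Total paths: 2^23 = 8388608
P = 490314/8388608 = 245157/4194304

Answer: 245157/4194304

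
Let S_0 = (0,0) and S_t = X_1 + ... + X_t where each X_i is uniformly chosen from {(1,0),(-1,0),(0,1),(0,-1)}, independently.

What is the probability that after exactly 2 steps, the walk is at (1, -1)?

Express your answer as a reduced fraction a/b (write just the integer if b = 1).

Let h be the number of horizontal steps (so 2-h are vertical). To end at (1,-1) need (h+1)/2 right-steps and ((2-h)-1)/2 up-steps.
Sum over h with 1 ≤ h ≤ 1, h ≡ 1 (mod 2), 2-h ≡ 1 (mod 2):
h=1: C(2,1)·C(1,1)·C(1,0) = 2·1·1 = 2
Total favorable: 2
Total paths: 4^2 = 16
P = 2/16 = 1/8

Answer: 1/8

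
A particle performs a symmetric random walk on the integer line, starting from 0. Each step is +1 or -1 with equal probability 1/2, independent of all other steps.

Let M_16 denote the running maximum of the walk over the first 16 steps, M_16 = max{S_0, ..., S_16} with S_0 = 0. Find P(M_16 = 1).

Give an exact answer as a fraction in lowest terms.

Answer: 715/4096

Derivation:
Let M_16 = max(S_0,...,S_16). Use the reflection principle: for j ≥ 1, #{paths with M_16 ≥ j} = #{S_16 ≥ j} + #{S_16 ≥ j+1}.
By reflection, #{M_16 ≥ 1} = #{S_16 ≥ 1} + #{S_16 ≥ 2} = 26333 + 26333 = 52666.
#{M_16 ≥ 2} = #{S_16 ≥ 2} + #{S_16 ≥ 3} = 26333 + 14893 = 41226.
#{M_16 = 1} = 52666 - 41226 = 11440.
P(M_16 = 1) = 11440/65536 = 715/4096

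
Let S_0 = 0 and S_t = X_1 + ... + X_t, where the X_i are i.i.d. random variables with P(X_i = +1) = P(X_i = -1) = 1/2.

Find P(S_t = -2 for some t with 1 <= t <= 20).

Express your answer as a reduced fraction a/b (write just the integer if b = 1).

Answer: 173965/262144

Derivation:
Count via complement. Let g(t,s) = #length-t paths at position s with S_1..S_t all ≠ -2.
g(t,s) = g(t-1,s-1) + g(t-1,s+1) for s ≠ -2; g(t,-2) = 0.
t=0: g(0,0)=1
t=1: g(1,-1)=1 g(1,1)=1
t=2: g(2,0)=2 g(2,2)=1
t=3: g(3,-1)=2 g(3,1)=3 g(3,3)=1
t=4: g(4,0)=5 g(4,2)=4 g(4,4)=1
t=5: g(5,-1)=5 g(5,1)=9 g(5,3)=5 g(5,5)=1
t=6: g(6,0)=14 g(6,2)=14 g(6,4)=6 g(6,6)=1
t=7: g(7,-1)=14 g(7,1)=28 g(7,3)=20 g(7,5)=7 g(7,7)=1
t=8: g(8,0)=42 g(8,2)=48 g(8,4)=27 g(8,6)=8 g(8,8)=1
t=9: g(9,-1)=42 g(9,1)=90 g(9,3)=75 g(9,5)=35 g(9,7)=9 g(9,9)=1
t=10: g(10,0)=132 g(10,2)=165 g(10,4)=110 g(10,6)=44 g(10,8)=10 g(10,10)=1
t=11: g(11,-1)=132 g(11,1)=297 g(11,3)=275 g(11,5)=154 g(11,7)=54 g(11,9)=11 g(11,11)=1
t=12: g(12,0)=429 g(12,2)=572 g(12,4)=429 g(12,6)=208 g(12,8)=65 g(12,10)=12 g(12,12)=1
t=13: g(13,-1)=429 g(13,1)=1001 g(13,3)=1001 g(13,5)=637 g(13,7)=273 g(13,9)=77 g(13,11)=13 g(13,13)=1
t=14: g(14,0)=1430 g(14,2)=2002 g(14,4)=1638 g(14,6)=910 g(14,8)=350 g(14,10)=90 g(14,12)=14 g(14,14)=1
t=15: g(15,-1)=1430 g(15,1)=3432 g(15,3)=3640 g(15,5)=2548 g(15,7)=1260 g(15,9)=440 g(15,11)=104 g(15,13)=15 g(15,15)=1
t=16: g(16,0)=4862 g(16,2)=7072 g(16,4)=6188 g(16,6)=3808 g(16,8)=1700 g(16,10)=544 g(16,12)=119 g(16,14)=16 g(16,16)=1
t=17: g(17,-1)=4862 g(17,1)=11934 g(17,3)=13260 g(17,5)=9996 g(17,7)=5508 g(17,9)=2244 g(17,11)=663 g(17,13)=135 g(17,15)=17 g(17,17)=1
t=18: g(18,0)=16796 g(18,2)=25194 g(18,4)=23256 g(18,6)=15504 g(18,8)=7752 g(18,10)=2907 g(18,12)=798 g(18,14)=152 g(18,16)=18 g(18,18)=1
t=19: g(19,-1)=16796 g(19,1)=41990 g(19,3)=48450 g(19,5)=38760 g(19,7)=23256 g(19,9)=10659 g(19,11)=3705 g(19,13)=950 g(19,15)=170 g(19,17)=19 g(19,19)=1
t=20: g(20,0)=58786 g(20,2)=90440 g(20,4)=87210 g(20,6)=62016 g(20,8)=33915 g(20,10)=14364 g(20,12)=4655 g(20,14)=1120 g(20,16)=189 g(20,18)=20 g(20,20)=1
Paths never hitting -2: Σ_s g(20,s) = 352716
Paths hitting -2: 2^20 - 352716 = 695860
P = 695860/1048576 = 173965/262144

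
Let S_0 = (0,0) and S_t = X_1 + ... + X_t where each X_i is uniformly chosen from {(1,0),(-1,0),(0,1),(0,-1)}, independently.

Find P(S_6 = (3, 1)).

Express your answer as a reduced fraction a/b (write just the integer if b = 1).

Let h be the number of horizontal steps (so 6-h are vertical). To end at (3,1) need (h+3)/2 right-steps and ((6-h)+1)/2 up-steps.
Sum over h with 3 ≤ h ≤ 5, h ≡ 1 (mod 2), 6-h ≡ 1 (mod 2):
h=3: C(6,3)·C(3,3)·C(3,2) = 20·1·3 = 60
h=5: C(6,5)·C(5,4)·C(1,1) = 6·5·1 = 30
Total favorable: 90
Total paths: 4^6 = 4096
P = 90/4096 = 45/2048

Answer: 45/2048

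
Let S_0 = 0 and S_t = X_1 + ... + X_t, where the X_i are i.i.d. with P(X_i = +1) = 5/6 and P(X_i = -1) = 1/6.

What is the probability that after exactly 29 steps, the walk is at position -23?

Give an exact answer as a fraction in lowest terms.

Answer: 25375/2046980738154938499072

Derivation:
To reach position -23 after 29 steps: need 3 steps of +1 and 26 steps of -1.
Number of such sequences: C(29,3) = 3654
Each has probability (5/6)^3 · (1/6)^26 = 125/36845653286788892983296
P = 3654 · 125/36845653286788892983296 = 25375/2046980738154938499072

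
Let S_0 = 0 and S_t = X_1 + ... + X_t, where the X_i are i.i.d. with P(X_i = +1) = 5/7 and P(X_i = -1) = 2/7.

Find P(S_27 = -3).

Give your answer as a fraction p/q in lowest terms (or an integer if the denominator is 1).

To reach position -3 after 27 steps: need 12 steps of +1 and 15 steps of -1.
Number of such sequences: C(27,12) = 17383860
Each has probability (5/7)^12 · (2/7)^15 = 8000000000000/65712362363534280139543
P = 17383860 · 8000000000000/65712362363534280139543 = 139070880000000000000/65712362363534280139543

Answer: 139070880000000000000/65712362363534280139543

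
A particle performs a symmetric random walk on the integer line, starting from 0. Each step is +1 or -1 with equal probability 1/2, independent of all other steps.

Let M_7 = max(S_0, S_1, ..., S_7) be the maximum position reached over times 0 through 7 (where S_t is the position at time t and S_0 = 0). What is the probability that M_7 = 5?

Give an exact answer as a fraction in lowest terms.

Answer: 7/128

Derivation:
Let M_7 = max(S_0,...,S_7). Use the reflection principle: for j ≥ 1, #{paths with M_7 ≥ j} = #{S_7 ≥ j} + #{S_7 ≥ j+1}.
By reflection, #{M_7 ≥ 5} = #{S_7 ≥ 5} + #{S_7 ≥ 6} = 8 + 1 = 9.
#{M_7 ≥ 6} = #{S_7 ≥ 6} + #{S_7 ≥ 7} = 1 + 1 = 2.
#{M_7 = 5} = 9 - 2 = 7.
P(M_7 = 5) = 7/128 = 7/128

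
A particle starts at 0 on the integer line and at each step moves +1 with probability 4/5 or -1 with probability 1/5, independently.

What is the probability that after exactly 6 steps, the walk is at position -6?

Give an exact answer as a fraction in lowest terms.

To reach position -6 after 6 steps: need 0 steps of +1 and 6 steps of -1.
Number of such sequences: C(6,0) = 1
Each has probability (4/5)^0 · (1/5)^6 = 1/15625
P = 1 · 1/15625 = 1/15625

Answer: 1/15625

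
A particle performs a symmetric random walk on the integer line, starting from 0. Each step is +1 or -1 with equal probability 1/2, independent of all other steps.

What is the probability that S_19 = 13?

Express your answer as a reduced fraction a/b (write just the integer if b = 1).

To reach position 13 after 19 steps: need 16 steps of +1 and 3 of -1.
Favorable paths: C(19,16) = 969
Total paths: 2^19 = 524288
P = 969/524288 = 969/524288

Answer: 969/524288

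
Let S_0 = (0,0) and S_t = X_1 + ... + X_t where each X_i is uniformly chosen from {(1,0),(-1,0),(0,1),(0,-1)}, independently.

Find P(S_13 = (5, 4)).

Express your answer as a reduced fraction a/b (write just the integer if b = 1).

Let h be the number of horizontal steps (so 13-h are vertical). To end at (5,4) need (h+5)/2 right-steps and ((13-h)+4)/2 up-steps.
Sum over h with 5 ≤ h ≤ 9, h ≡ 1 (mod 2), 13-h ≡ 0 (mod 2):
h=5: C(13,5)·C(5,5)·C(8,6) = 1287·1·28 = 36036
h=7: C(13,7)·C(7,6)·C(6,5) = 1716·7·6 = 72072
h=9: C(13,9)·C(9,7)·C(4,4) = 715·36·1 = 25740
Total favorable: 133848
Total paths: 4^13 = 67108864
P = 133848/67108864 = 16731/8388608

Answer: 16731/8388608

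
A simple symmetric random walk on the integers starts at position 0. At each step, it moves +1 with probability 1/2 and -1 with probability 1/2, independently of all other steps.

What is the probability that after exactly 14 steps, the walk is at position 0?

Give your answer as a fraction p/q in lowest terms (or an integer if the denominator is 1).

To return to 0 after 14 steps: need exactly 7 steps of +1 and 7 of -1.
Favorable paths: C(14,7) = 3432
Total paths: 2^14 = 16384
P = 3432/16384 = 429/2048

Answer: 429/2048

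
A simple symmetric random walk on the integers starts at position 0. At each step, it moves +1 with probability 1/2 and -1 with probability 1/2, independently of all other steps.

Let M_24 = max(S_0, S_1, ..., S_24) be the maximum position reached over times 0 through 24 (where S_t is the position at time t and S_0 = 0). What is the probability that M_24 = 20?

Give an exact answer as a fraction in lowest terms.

Let M_24 = max(S_0,...,S_24). Use the reflection principle: for j ≥ 1, #{paths with M_24 ≥ j} = #{S_24 ≥ j} + #{S_24 ≥ j+1}.
By reflection, #{M_24 ≥ 20} = #{S_24 ≥ 20} + #{S_24 ≥ 21} = 301 + 25 = 326.
#{M_24 ≥ 21} = #{S_24 ≥ 21} + #{S_24 ≥ 22} = 25 + 25 = 50.
#{M_24 = 20} = 326 - 50 = 276.
P(M_24 = 20) = 276/16777216 = 69/4194304

Answer: 69/4194304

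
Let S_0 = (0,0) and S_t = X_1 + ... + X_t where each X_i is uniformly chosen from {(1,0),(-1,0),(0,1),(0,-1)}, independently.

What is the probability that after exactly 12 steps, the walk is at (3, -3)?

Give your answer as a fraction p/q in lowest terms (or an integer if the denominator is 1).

Let h be the number of horizontal steps (so 12-h are vertical). To end at (3,-3) need (h+3)/2 right-steps and ((12-h)-3)/2 up-steps.
Sum over h with 3 ≤ h ≤ 9, h ≡ 1 (mod 2), 12-h ≡ 1 (mod 2):
h=3: C(12,3)·C(3,3)·C(9,3) = 220·1·84 = 18480
h=5: C(12,5)·C(5,4)·C(7,2) = 792·5·21 = 83160
h=7: C(12,7)·C(7,5)·C(5,1) = 792·21·5 = 83160
h=9: C(12,9)·C(9,6)·C(3,0) = 220·84·1 = 18480
Total favorable: 203280
Total paths: 4^12 = 16777216
P = 203280/16777216 = 12705/1048576

Answer: 12705/1048576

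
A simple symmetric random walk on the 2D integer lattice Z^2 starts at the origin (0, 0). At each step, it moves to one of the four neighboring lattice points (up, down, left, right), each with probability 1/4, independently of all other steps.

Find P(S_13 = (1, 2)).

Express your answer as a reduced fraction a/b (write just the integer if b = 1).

Let h be the number of horizontal steps (so 13-h are vertical). To end at (1,2) need (h+1)/2 right-steps and ((13-h)+2)/2 up-steps.
Sum over h with 1 ≤ h ≤ 11, h ≡ 1 (mod 2), 13-h ≡ 0 (mod 2):
h=1: C(13,1)·C(1,1)·C(12,7) = 13·1·792 = 10296
h=3: C(13,3)·C(3,2)·C(10,6) = 286·3·210 = 180180
h=5: C(13,5)·C(5,3)·C(8,5) = 1287·10·56 = 720720
h=7: C(13,7)·C(7,4)·C(6,4) = 1716·35·15 = 900900
h=9: C(13,9)·C(9,5)·C(4,3) = 715·126·4 = 360360
h=11: C(13,11)·C(11,6)·C(2,2) = 78·462·1 = 36036
Total favorable: 2208492
Total paths: 4^13 = 67108864
P = 2208492/67108864 = 552123/16777216

Answer: 552123/16777216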